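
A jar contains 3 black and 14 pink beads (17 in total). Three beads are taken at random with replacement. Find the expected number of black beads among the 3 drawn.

By linearity of expectation, E[X] = Σ P(draw i is black); each independent draw has P(black) = 3/17.
E[X] = 3 · 3/17 = 9/17 ≈ 0.5294.

9/17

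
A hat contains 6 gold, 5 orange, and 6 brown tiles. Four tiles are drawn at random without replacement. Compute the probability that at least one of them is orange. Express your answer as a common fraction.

377/476

Use the complement: P(at least one orange) = 1 − P(no orange).
P(none) = C(12,4)/C(17,4) = 495/2380.
So P = 1 − 495/2380 = 377/476 ≈ 0.7920.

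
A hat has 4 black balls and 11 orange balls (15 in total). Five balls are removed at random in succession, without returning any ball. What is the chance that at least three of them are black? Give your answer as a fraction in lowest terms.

1/13

Sum the hypergeometric tail for j = 3,…,4 black balls.
Favorable = C(4,3)·C(11,2) + C(4,4)·C(11,1) = 231; total = C(15,5) = 3003.
P = 231/3003 = 1/13 ≈ 0.0769.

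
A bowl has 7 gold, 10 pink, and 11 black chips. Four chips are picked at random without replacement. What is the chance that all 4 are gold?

1/585

Unordered draws without replacement: count favorable combinations over C(28,4).
Favorable = C(7,4) · C(10,0) · C(11,0) = 35; total = C(28,4) = 20475.
P = 35/20475 = 1/585 ≈ 0.0017.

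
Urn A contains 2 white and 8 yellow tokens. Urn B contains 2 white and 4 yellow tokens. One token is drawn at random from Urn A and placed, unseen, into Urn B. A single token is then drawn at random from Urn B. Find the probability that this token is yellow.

24/35

Condition on how many of the transferred tokens are yellow (from Urn A: 8 yellow of 10; then Urn B has 7 total).
  0 yellow: C(8,0)C(2,1)/C(10,1) = 1/5; then P = 4/7
  1 yellow: C(8,1)C(2,0)/C(10,1) = 4/5; then P = 5/7
P(yellow from Urn B) = 24/35 ≈ 0.6857.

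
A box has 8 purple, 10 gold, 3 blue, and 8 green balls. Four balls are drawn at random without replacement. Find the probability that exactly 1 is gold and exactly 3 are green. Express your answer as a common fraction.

80/3393

Unordered draws without replacement: count favorable combinations over C(29,4).
Favorable = C(8,0) · C(10,1) · C(3,0) · C(8,3) = 560; total = C(29,4) = 23751.
P = 560/23751 = 80/3393 ≈ 0.0236.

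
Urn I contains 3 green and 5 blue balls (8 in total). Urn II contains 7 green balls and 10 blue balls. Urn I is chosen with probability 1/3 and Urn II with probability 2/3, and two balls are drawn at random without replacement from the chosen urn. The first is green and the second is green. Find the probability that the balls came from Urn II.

49/66

P(E | Urn I) = 3/28; P(E | Urn II) = 21/136.
P(E) = 1/3·3/28 + 2/3·21/136 = 33/238.
By Bayes' rule, P(Urn II | E) = 7/68 / 33/238 = 49/66 ≈ 0.7424.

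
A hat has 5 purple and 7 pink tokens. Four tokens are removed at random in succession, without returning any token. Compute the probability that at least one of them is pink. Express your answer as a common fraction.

Use the complement: P(at least one pink) = 1 − P(no pink).
P(none) = C(5,4)/C(12,4) = 5/495.
So P = 1 − 5/495 = 98/99 ≈ 0.9899.

98/99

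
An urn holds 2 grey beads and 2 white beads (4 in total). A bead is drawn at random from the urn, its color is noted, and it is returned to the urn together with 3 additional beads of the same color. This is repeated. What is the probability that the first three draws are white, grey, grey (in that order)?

Track the composition after each reinforcement of +3.
P = (2/4) · (2/7) · (5/10) = 1/14 ≈ 0.0714.

1/14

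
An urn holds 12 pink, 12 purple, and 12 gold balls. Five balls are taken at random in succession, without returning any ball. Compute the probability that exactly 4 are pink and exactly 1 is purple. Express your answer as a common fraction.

15/952

Unordered draws without replacement: count favorable combinations over C(36,5).
Favorable = C(12,4) · C(12,1) · C(12,0) = 5940; total = C(36,5) = 376992.
P = 5940/376992 = 15/952 ≈ 0.0158.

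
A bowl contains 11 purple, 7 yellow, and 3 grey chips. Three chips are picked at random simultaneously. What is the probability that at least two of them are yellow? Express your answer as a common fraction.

47/190

Sum the hypergeometric tail for j = 2,…,3 yellow chips.
Favorable = C(7,2)·C(14,1) + C(7,3)·C(14,0) = 329; total = C(21,3) = 1330.
P = 329/1330 = 47/190 ≈ 0.2474.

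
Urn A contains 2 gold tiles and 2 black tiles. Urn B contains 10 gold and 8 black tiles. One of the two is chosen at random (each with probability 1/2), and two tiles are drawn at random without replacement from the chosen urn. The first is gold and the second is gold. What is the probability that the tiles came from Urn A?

17/47

P(E | Urn A) = 1/6; P(E | Urn B) = 5/17.
P(E) = 1/2·1/6 + 1/2·5/17 = 47/204.
By Bayes' rule, P(Urn A | E) = 1/12 / 47/204 = 17/47 ≈ 0.3617.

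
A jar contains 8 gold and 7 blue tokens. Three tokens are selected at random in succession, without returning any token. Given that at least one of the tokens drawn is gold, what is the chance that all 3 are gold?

P(all 3 gold) = C(8,3)/C(15,3) = 8/65; P(at least one gold) = 1 − C(7,3)/C(15,3) = 12/13.
Since 'all 3 gold' ⊆ 'at least one gold', P(all 3 | at least one) = 8/65 / 12/13 = 2/15 ≈ 0.1333.

2/15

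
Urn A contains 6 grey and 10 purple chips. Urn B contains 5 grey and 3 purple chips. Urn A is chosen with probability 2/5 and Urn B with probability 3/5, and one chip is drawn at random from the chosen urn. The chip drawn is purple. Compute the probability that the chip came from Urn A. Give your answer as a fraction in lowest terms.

P(purple | Urn A) = 5/8; P(purple | Urn B) = 3/8.
P(purple) = 2/5·5/8 + 3/5·3/8 = 19/40.
By Bayes' rule, P(Urn A | purple) = 1/4 / 19/40 = 10/19 ≈ 0.5263.

10/19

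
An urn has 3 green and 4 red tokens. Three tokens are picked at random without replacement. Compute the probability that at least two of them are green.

Sum the hypergeometric tail for j = 2,…,3 green tokens.
Favorable = C(3,2)·C(4,1) + C(3,3)·C(4,0) = 13; total = C(7,3) = 35.
P = 13/35 = 13/35 ≈ 0.3714.

13/35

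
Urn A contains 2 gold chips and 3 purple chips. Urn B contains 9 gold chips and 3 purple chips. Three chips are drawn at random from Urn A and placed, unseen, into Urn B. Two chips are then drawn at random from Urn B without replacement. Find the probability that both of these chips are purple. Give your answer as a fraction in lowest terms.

Condition on how many of the transferred chips are purple (from Urn A: 3 purple of 5; then Urn B has 15 total).
  1 purple: C(3,1)C(2,2)/C(5,3) = 3/10; then P = C(4,2)/C(15,2) = 2/35
  2 purple: C(3,2)C(2,1)/C(5,3) = 3/5; then P = C(5,2)/C(15,2) = 2/21
  3 purple: C(3,3)C(2,0)/C(5,3) = 1/10; then P = C(6,2)/C(15,2) = 1/7
P(both purple) = 31/350 ≈ 0.0886.

31/350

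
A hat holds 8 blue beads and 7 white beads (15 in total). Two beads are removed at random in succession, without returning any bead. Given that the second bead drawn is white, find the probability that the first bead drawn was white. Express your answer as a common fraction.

3/7

P(first=white and the second bead drawn is white) = (7/15)·(6/14) = 1/5.
P(the second bead drawn is white) = Σ over first color = 4/15 + 1/5 = 7/15.
By Bayes, P(first=white | the second bead drawn is white) = 1/5 / 7/15 = 3/7 ≈ 0.4286.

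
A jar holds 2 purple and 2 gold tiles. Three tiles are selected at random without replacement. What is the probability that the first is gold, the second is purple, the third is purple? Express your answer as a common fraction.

1/6

Multiply the conditional probability of each draw in order, without replacement, so each draw removes one from its color and from the total.
P = (2/4) · (2/3) · (1/2) = 1/6 ≈ 0.1667.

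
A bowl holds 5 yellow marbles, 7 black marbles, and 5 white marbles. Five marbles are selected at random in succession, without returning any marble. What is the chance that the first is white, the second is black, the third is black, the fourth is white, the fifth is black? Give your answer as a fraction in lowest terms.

5/884

Multiply the conditional probability of each draw in order, without replacement, so each draw removes one from its color and from the total.
P = (5/17) · (7/16) · (6/15) · (4/14) · (5/13) = 5/884 ≈ 0.0057.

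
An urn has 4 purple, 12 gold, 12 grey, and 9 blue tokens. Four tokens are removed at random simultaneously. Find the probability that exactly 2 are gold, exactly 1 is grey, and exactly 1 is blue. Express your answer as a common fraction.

2376/22015

Unordered draws without replacement: count favorable combinations over C(37,4).
Favorable = C(4,0) · C(12,2) · C(12,1) · C(9,1) = 7128; total = C(37,4) = 66045.
P = 7128/66045 = 2376/22015 ≈ 0.1079.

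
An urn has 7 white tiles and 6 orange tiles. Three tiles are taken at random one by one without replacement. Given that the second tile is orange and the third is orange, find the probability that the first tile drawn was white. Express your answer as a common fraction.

P(first=white and the second tile is orange and the third is orange) = (7/13)·(6/12)·(5/11) = 35/286.
P(E) = Σ over first color = 35/286 + 10/143 = 5/26.
By Bayes, P(first=white | E) = 35/286 / 5/26 = 7/11 ≈ 0.6364.

7/11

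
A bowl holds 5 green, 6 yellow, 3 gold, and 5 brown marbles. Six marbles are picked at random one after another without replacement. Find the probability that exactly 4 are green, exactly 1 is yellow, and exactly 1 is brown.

25/4522

Unordered draws without replacement: count favorable combinations over C(19,6).
Favorable = C(5,4) · C(6,1) · C(3,0) · C(5,1) = 150; total = C(19,6) = 27132.
P = 150/27132 = 25/4522 ≈ 0.0055.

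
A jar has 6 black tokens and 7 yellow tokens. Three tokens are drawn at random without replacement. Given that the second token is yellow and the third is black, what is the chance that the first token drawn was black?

5/11

P(first=black and the second token is yellow and the third is black) = (6/13)·(7/12)·(5/11) = 35/286.
P(E) = Σ over first color = 35/286 + 21/143 = 7/26.
By Bayes, P(first=black | E) = 35/286 / 7/26 = 5/11 ≈ 0.4545.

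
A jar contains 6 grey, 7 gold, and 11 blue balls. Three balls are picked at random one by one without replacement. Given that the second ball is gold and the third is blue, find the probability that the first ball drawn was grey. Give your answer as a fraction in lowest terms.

3/11

P(first=grey and the second ball is gold and the third is blue) = (6/24)·(7/23)·(11/22) = 7/184.
P(E) = Σ over first color = 7/184 + 7/184 + 35/552 = 77/552.
By Bayes, P(first=grey | E) = 7/184 / 77/552 = 3/11 ≈ 0.2727.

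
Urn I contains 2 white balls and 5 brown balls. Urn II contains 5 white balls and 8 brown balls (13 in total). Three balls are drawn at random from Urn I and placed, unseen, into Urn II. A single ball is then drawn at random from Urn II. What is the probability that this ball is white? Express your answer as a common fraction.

Condition on how many of the transferred balls are white (from Urn I: 2 white of 7; then Urn II has 16 total).
  0 white: C(2,0)C(5,3)/C(7,3) = 2/7; then P = 5/16
  1 white: C(2,1)C(5,2)/C(7,3) = 4/7; then P = 6/16
  2 white: C(2,2)C(5,1)/C(7,3) = 1/7; then P = 7/16
P(white from Urn II) = 41/112 ≈ 0.3661.

41/112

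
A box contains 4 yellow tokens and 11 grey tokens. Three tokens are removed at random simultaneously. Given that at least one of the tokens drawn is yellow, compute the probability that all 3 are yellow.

P(all 3 yellow) = C(4,3)/C(15,3) = 4/455; P(at least one yellow) = 1 − C(11,3)/C(15,3) = 58/91.
Since 'all 3 yellow' ⊆ 'at least one yellow', P(all 3 | at least one) = 4/455 / 58/91 = 2/145 ≈ 0.0138.

2/145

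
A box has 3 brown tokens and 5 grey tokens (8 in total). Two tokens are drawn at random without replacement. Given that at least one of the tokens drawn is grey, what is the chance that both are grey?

2/5

P(both grey) = C(5,2)/C(8,2) = 5/14; P(at least one grey) = 1 − C(3,2)/C(8,2) = 25/28.
Since 'both grey' ⊆ 'at least one grey', P(both | at least one) = 5/14 / 25/28 = 2/5 ≈ 0.4000.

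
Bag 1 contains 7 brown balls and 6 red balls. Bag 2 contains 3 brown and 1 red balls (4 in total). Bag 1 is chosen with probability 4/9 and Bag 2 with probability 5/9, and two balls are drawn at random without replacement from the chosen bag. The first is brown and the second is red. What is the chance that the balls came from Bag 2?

P(E | Bag 1) = 7/26; P(E | Bag 2) = 1/4.
P(E) = 4/9·7/26 + 5/9·1/4 = 121/468.
By Bayes' rule, P(Bag 2 | E) = 5/36 / 121/468 = 65/121 ≈ 0.5372.

65/121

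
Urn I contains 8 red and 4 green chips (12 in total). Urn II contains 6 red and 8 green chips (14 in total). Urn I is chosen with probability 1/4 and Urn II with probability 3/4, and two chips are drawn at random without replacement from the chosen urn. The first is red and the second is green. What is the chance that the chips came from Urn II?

297/388

P(E | Urn I) = 8/33; P(E | Urn II) = 24/91.
P(E) = 1/4·8/33 + 3/4·24/91 = 776/3003.
By Bayes' rule, P(Urn II | E) = 18/91 / 776/3003 = 297/388 ≈ 0.7655.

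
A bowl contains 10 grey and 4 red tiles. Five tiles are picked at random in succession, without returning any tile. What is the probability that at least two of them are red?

Sum the hypergeometric tail for j = 2,…,4 red tiles.
Favorable = C(4,2)·C(10,3) + C(4,3)·C(10,2) + C(4,4)·C(10,1) = 910; total = C(14,5) = 2002.
P = 910/2002 = 5/11 ≈ 0.4545.

5/11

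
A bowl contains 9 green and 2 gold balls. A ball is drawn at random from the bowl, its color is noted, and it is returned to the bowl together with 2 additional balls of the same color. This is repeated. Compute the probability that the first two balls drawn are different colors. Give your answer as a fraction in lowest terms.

36/143

Either gold then green, or green then gold; after the first draw the total is 13.
P = (2/11)·(9/13) + (9/11)·(2/13) = 36/143 ≈ 0.2517.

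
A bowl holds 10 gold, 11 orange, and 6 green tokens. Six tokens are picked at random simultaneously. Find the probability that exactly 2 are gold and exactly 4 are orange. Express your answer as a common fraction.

15/299

Unordered draws without replacement: count favorable combinations over C(27,6).
Favorable = C(10,2) · C(11,4) · C(6,0) = 14850; total = C(27,6) = 296010.
P = 14850/296010 = 15/299 ≈ 0.0502.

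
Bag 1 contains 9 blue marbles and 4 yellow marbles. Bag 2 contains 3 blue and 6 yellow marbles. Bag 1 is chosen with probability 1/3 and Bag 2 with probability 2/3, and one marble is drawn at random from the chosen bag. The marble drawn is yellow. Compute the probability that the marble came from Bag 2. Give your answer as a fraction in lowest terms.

P(yellow | Bag 1) = 4/13; P(yellow | Bag 2) = 2/3.
P(yellow) = 1/3·4/13 + 2/3·2/3 = 64/117.
By Bayes' rule, P(Bag 2 | yellow) = 4/9 / 64/117 = 13/16 ≈ 0.8125.

13/16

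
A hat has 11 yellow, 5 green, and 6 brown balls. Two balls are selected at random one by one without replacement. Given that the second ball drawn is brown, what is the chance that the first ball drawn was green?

5/21

P(first=green and the second ball drawn is brown) = (5/22)·(6/21) = 5/77.
P(the second ball drawn is brown) = Σ over first color = 1/7 + 5/77 + 5/77 = 3/11.
By Bayes, P(first=green | the second ball drawn is brown) = 5/77 / 3/11 = 5/21 ≈ 0.2381.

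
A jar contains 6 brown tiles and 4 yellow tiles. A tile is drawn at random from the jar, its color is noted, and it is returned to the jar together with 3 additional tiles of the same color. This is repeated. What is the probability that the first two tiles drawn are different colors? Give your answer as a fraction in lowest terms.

24/65

Either brown then yellow, or yellow then brown; after the first draw the total is 13.
P = (6/10)·(4/13) + (4/10)·(6/13) = 24/65 ≈ 0.3692.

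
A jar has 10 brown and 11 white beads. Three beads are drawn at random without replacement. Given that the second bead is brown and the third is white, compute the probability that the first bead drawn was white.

P(first=white and the second bead is brown and the third is white) = (11/21)·(10/20)·(10/19) = 55/399.
P(E) = Σ over first color = 33/266 + 55/399 = 11/42.
By Bayes, P(first=white | E) = 55/399 / 11/42 = 10/19 ≈ 0.5263.

10/19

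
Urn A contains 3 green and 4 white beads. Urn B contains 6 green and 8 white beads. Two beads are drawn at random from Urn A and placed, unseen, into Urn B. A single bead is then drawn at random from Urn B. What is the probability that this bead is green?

Condition on how many of the transferred beads are green (from Urn A: 3 green of 7; then Urn B has 16 total).
  0 green: C(3,0)C(4,2)/C(7,2) = 2/7; then P = 6/16
  1 green: C(3,1)C(4,1)/C(7,2) = 4/7; then P = 7/16
  2 green: C(3,2)C(4,0)/C(7,2) = 1/7; then P = 8/16
P(green from Urn B) = 3/7 ≈ 0.4286.

3/7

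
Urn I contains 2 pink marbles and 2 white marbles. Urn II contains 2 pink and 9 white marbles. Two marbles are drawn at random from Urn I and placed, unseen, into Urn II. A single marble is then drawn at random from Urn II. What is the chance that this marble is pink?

3/13

Condition on how many of the transferred marbles are pink (from Urn I: 2 pink of 4; then Urn II has 13 total).
  0 pink: C(2,0)C(2,2)/C(4,2) = 1/6; then P = 2/13
  1 pink: C(2,1)C(2,1)/C(4,2) = 2/3; then P = 3/13
  2 pink: C(2,2)C(2,0)/C(4,2) = 1/6; then P = 4/13
P(pink from Urn II) = 3/13 ≈ 0.2308.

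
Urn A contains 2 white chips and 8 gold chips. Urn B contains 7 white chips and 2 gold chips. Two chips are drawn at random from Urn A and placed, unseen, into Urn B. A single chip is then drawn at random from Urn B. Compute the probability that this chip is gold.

Condition on how many of the transferred chips are gold (from Urn A: 8 gold of 10; then Urn B has 11 total).
  0 gold: C(8,0)C(2,2)/C(10,2) = 1/45; then P = 2/11
  1 gold: C(8,1)C(2,1)/C(10,2) = 16/45; then P = 3/11
  2 gold: C(8,2)C(2,0)/C(10,2) = 28/45; then P = 4/11
P(gold from Urn B) = 18/55 ≈ 0.3273.

18/55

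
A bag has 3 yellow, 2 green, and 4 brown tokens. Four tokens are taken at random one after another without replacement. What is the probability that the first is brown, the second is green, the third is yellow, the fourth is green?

1/126

Multiply the conditional probability of each draw in order, without replacement, so each draw removes one from its color and from the total.
P = (4/9) · (2/8) · (3/7) · (1/6) = 1/126 ≈ 0.0079.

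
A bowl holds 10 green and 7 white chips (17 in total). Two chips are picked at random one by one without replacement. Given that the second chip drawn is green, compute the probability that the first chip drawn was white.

7/16

P(first=white and the second chip drawn is green) = (7/17)·(10/16) = 35/136.
P(the second chip drawn is green) = Σ over first color = 45/136 + 35/136 = 10/17.
By Bayes, P(first=white | the second chip drawn is green) = 35/136 / 10/17 = 7/16 ≈ 0.4375.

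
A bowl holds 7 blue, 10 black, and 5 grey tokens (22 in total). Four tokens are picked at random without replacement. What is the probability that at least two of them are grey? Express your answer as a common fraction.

Sum the hypergeometric tail for j = 2,…,4 grey tokens.
Favorable = C(5,2)·C(17,2) + C(5,3)·C(17,1) + C(5,4)·C(17,0) = 1535; total = C(22,4) = 7315.
P = 1535/7315 = 307/1463 ≈ 0.2098.

307/1463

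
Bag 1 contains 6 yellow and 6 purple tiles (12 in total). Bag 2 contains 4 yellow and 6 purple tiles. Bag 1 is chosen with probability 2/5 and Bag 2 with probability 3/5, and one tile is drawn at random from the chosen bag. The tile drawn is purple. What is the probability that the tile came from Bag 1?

5/14

P(purple | Bag 1) = 1/2; P(purple | Bag 2) = 3/5.
P(purple) = 2/5·1/2 + 3/5·3/5 = 14/25.
By Bayes' rule, P(Bag 1 | purple) = 1/5 / 14/25 = 5/14 ≈ 0.3571.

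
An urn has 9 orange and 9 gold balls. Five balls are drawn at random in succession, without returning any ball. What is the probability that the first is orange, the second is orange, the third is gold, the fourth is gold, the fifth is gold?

Multiply the conditional probability of each draw in order, without replacement, so each draw removes one from its color and from the total.
P = (9/18) · (8/17) · (9/16) · (8/15) · (7/14) = 3/85 ≈ 0.0353.

3/85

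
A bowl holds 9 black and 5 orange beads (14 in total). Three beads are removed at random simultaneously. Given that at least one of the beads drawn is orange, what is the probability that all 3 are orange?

1/28

P(all 3 orange) = C(5,3)/C(14,3) = 5/182; P(at least one orange) = 1 − C(9,3)/C(14,3) = 10/13.
Since 'all 3 orange' ⊆ 'at least one orange', P(all 3 | at least one) = 5/182 / 10/13 = 1/28 ≈ 0.0357.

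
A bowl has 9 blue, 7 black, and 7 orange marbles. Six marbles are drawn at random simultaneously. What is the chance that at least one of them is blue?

424/437

Use the complement: P(at least one blue) = 1 − P(no blue).
P(none) = C(14,6)/C(23,6) = 3003/100947.
So P = 1 − 3003/100947 = 424/437 ≈ 0.9703.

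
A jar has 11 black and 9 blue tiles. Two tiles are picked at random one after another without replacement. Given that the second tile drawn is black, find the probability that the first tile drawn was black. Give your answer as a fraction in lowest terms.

10/19

P(first=black and the second tile drawn is black) = (11/20)·(10/19) = 11/38.
P(the second tile drawn is black) = Σ over first color = 11/38 + 99/380 = 11/20.
By Bayes, P(first=black | the second tile drawn is black) = 11/38 / 11/20 = 10/19 ≈ 0.5263.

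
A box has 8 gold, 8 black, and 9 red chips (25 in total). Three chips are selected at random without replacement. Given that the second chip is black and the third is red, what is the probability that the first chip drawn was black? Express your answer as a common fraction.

P(first=black and the second chip is black and the third is red) = (8/25)·(7/24)·(9/23) = 21/575.
P(E) = Σ over first color = 24/575 + 21/575 + 24/575 = 3/25.
By Bayes, P(first=black | E) = 21/575 / 3/25 = 7/23 ≈ 0.3043.

7/23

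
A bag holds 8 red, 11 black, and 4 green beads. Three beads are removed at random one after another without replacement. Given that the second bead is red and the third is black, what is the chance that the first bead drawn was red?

P(first=red and the second bead is red and the third is black) = (8/23)·(7/22)·(11/21) = 4/69.
P(E) = Σ over first color = 4/69 + 40/483 + 16/483 = 4/23.
By Bayes, P(first=red | E) = 4/69 / 4/23 = 1/3 ≈ 0.3333.

1/3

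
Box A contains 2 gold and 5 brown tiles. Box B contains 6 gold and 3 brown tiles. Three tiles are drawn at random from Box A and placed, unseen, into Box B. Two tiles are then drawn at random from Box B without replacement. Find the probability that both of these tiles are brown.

38/231

Condition on how many of the transferred tiles are brown (from Box A: 5 brown of 7; then Box B has 12 total).
  1 brown: C(5,1)C(2,2)/C(7,3) = 1/7; then P = C(4,2)/C(12,2) = 1/11
  2 brown: C(5,2)C(2,1)/C(7,3) = 4/7; then P = C(5,2)/C(12,2) = 5/33
  3 brown: C(5,3)C(2,0)/C(7,3) = 2/7; then P = C(6,2)/C(12,2) = 5/22
P(both brown) = 38/231 ≈ 0.1645.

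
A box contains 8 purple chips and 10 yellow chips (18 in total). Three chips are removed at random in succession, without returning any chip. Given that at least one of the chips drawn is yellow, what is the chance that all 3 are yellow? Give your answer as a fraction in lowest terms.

3/19

P(all 3 yellow) = C(10,3)/C(18,3) = 5/34; P(at least one yellow) = 1 − C(8,3)/C(18,3) = 95/102.
Since 'all 3 yellow' ⊆ 'at least one yellow', P(all 3 | at least one) = 5/34 / 95/102 = 3/19 ≈ 0.1579.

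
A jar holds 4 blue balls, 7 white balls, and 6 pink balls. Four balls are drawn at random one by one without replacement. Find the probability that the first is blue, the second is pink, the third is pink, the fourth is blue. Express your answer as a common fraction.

Multiply the conditional probability of each draw in order, without replacement, so each draw removes one from its color and from the total.
P = (4/17) · (6/16) · (5/15) · (3/14) = 3/476 ≈ 0.0063.

3/476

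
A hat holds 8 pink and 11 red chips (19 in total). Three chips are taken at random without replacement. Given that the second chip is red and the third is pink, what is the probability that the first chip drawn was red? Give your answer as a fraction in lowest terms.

10/17

P(first=red and the second chip is red and the third is pink) = (11/19)·(10/18)·(8/17) = 440/2907.
P(E) = Σ over first color = 308/2907 + 440/2907 = 44/171.
By Bayes, P(first=red | E) = 440/2907 / 44/171 = 10/17 ≈ 0.5882.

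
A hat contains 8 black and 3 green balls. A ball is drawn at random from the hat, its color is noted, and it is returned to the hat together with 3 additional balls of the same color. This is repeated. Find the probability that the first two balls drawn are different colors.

24/77

Either green then black, or black then green; after the first draw the total is 14.
P = (3/11)·(8/14) + (8/11)·(3/14) = 24/77 ≈ 0.3117.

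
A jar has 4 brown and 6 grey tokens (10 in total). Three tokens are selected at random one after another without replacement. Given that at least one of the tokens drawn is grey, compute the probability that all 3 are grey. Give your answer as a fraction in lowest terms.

5/29

P(all 3 grey) = C(6,3)/C(10,3) = 1/6; P(at least one grey) = 1 − C(4,3)/C(10,3) = 29/30.
Since 'all 3 grey' ⊆ 'at least one grey', P(all 3 | at least one) = 1/6 / 29/30 = 5/29 ≈ 0.1724.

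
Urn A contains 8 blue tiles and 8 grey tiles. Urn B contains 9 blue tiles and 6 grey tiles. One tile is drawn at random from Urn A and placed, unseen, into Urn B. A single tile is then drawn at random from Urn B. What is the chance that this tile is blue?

19/32

Condition on how many of the transferred tiles are blue (from Urn A: 8 blue of 16; then Urn B has 16 total).
  0 blue: C(8,0)C(8,1)/C(16,1) = 1/2; then P = 9/16
  1 blue: C(8,1)C(8,0)/C(16,1) = 1/2; then P = 10/16
P(blue from Urn B) = 19/32 ≈ 0.5938.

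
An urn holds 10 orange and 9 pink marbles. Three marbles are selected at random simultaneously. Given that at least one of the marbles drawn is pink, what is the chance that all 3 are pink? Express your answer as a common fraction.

P(all 3 pink) = C(9,3)/C(19,3) = 28/323; P(at least one pink) = 1 − C(10,3)/C(19,3) = 283/323.
Since 'all 3 pink' ⊆ 'at least one pink', P(all 3 | at least one) = 28/323 / 283/323 = 28/283 ≈ 0.0989.

28/283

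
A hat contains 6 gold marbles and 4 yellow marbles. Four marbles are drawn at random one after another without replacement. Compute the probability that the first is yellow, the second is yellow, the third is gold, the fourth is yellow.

Multiply the conditional probability of each draw in order, without replacement, so each draw removes one from its color and from the total.
P = (4/10) · (3/9) · (6/8) · (2/7) = 1/35 ≈ 0.0286.

1/35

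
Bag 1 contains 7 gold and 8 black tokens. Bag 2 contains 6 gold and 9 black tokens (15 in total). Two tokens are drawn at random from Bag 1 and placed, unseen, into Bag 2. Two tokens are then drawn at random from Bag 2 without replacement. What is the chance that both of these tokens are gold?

Condition on how many of the transferred tokens are gold (from Bag 1: 7 gold of 15; then Bag 2 has 17 total).
  0 gold: C(7,0)C(8,2)/C(15,2) = 4/15; then P = C(6,2)/C(17,2) = 15/136
  1 gold: C(7,1)C(8,1)/C(15,2) = 8/15; then P = C(7,2)/C(17,2) = 21/136
  2 gold: C(7,2)C(8,0)/C(15,2) = 1/5; then P = C(8,2)/C(17,2) = 7/34
P(both gold) = 13/85 ≈ 0.1529.

13/85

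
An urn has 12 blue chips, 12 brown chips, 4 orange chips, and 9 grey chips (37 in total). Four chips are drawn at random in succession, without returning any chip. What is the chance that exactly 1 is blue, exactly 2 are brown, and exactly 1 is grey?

2376/22015

Unordered draws without replacement: count favorable combinations over C(37,4).
Favorable = C(12,1) · C(12,2) · C(4,0) · C(9,1) = 7128; total = C(37,4) = 66045.
P = 7128/66045 = 2376/22015 ≈ 0.1079.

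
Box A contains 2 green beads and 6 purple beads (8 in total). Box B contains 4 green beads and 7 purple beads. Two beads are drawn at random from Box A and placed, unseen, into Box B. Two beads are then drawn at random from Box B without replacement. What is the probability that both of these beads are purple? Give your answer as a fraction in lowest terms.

Condition on how many of the transferred beads are purple (from Box A: 6 purple of 8; then Box B has 13 total).
  0 purple: C(6,0)C(2,2)/C(8,2) = 1/28; then P = C(7,2)/C(13,2) = 7/26
  1 purple: C(6,1)C(2,1)/C(8,2) = 3/7; then P = C(8,2)/C(13,2) = 14/39
  2 purple: C(6,2)C(2,0)/C(8,2) = 15/28; then P = C(9,2)/C(13,2) = 6/13
P(both purple) = 23/56 ≈ 0.4107.

23/56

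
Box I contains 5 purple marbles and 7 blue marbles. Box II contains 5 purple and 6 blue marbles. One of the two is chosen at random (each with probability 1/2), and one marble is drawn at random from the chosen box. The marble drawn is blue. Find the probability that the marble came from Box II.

P(blue | Box I) = 7/12; P(blue | Box II) = 6/11.
P(blue) = 1/2·7/12 + 1/2·6/11 = 149/264.
By Bayes' rule, P(Box II | blue) = 3/11 / 149/264 = 72/149 ≈ 0.4832.

72/149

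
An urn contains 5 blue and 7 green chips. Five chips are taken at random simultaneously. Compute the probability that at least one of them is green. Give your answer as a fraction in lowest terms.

791/792

Use the complement: P(at least one green) = 1 − P(no green).
P(none) = C(5,5)/C(12,5) = 1/792.
So P = 1 − 1/792 = 791/792 ≈ 0.9987.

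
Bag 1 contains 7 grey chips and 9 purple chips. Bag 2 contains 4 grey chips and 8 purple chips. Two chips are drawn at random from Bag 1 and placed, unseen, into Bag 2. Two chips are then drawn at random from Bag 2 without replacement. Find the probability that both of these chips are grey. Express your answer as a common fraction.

387/3640

Condition on how many of the transferred chips are grey (from Bag 1: 7 grey of 16; then Bag 2 has 14 total).
  0 grey: C(7,0)C(9,2)/C(16,2) = 3/10; then P = C(4,2)/C(14,2) = 6/91
  1 grey: C(7,1)C(9,1)/C(16,2) = 21/40; then P = C(5,2)/C(14,2) = 10/91
  2 grey: C(7,2)C(9,0)/C(16,2) = 7/40; then P = C(6,2)/C(14,2) = 15/91
P(both grey) = 387/3640 ≈ 0.1063.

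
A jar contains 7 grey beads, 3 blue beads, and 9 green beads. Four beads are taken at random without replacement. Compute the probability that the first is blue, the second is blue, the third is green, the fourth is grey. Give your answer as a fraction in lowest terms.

21/5168

Multiply the conditional probability of each draw in order, without replacement, so each draw removes one from its color and from the total.
P = (3/19) · (2/18) · (9/17) · (7/16) = 21/5168 ≈ 0.0041.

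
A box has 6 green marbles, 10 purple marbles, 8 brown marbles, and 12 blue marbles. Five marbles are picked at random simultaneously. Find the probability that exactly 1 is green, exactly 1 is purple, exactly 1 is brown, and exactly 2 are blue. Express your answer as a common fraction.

Unordered draws without replacement: count favorable combinations over C(36,5).
Favorable = C(6,1) · C(10,1) · C(8,1) · C(12,2) = 31680; total = C(36,5) = 376992.
P = 31680/376992 = 10/119 ≈ 0.0840.

10/119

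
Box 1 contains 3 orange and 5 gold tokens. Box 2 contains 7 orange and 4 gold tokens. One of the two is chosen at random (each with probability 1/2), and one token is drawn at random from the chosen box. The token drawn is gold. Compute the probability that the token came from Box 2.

P(gold | Box 1) = 5/8; P(gold | Box 2) = 4/11.
P(gold) = 1/2·5/8 + 1/2·4/11 = 87/176.
By Bayes' rule, P(Box 2 | gold) = 2/11 / 87/176 = 32/87 ≈ 0.3678.

32/87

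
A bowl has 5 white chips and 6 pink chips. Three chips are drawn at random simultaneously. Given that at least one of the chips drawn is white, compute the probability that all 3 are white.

P(all 3 white) = C(5,3)/C(11,3) = 2/33; P(at least one white) = 1 − C(6,3)/C(11,3) = 29/33.
Since 'all 3 white' ⊆ 'at least one white', P(all 3 | at least one) = 2/33 / 29/33 = 2/29 ≈ 0.0690.

2/29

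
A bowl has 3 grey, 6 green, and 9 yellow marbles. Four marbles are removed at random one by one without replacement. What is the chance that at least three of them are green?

Sum the hypergeometric tail for j = 3,…,4 green marbles.
Favorable = C(6,3)·C(12,1) + C(6,4)·C(12,0) = 255; total = C(18,4) = 3060.
P = 255/3060 = 1/12 ≈ 0.0833.

1/12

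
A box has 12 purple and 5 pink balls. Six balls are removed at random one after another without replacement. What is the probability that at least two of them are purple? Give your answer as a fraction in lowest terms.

3091/3094

Sum the hypergeometric tail for j = 2,…,6 purple balls.
Favorable = C(12,2)·C(5,4) + C(12,3)·C(5,3) + C(12,4)·C(5,2) + C(12,5)·C(5,1) + C(12,6)·C(5,0) = 12364; total = C(17,6) = 12376.
P = 12364/12376 = 3091/3094 ≈ 0.9990.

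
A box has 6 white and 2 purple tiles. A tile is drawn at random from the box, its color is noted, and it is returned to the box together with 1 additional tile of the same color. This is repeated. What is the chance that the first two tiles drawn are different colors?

1/3

Either purple then white, or white then purple; after the first draw the total is 9.
P = (2/8)·(6/9) + (6/8)·(2/9) = 1/3 ≈ 0.3333.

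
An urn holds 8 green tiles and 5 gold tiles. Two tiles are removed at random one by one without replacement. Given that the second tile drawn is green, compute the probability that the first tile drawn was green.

7/12

P(first=green and the second tile drawn is green) = (8/13)·(7/12) = 14/39.
P(the second tile drawn is green) = Σ over first color = 14/39 + 10/39 = 8/13.
By Bayes, P(first=green | the second tile drawn is green) = 14/39 / 8/13 = 7/12 ≈ 0.5833.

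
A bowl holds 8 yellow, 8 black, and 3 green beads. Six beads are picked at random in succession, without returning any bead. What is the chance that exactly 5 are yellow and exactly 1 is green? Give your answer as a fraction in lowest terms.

Unordered draws without replacement: count favorable combinations over C(19,6).
Favorable = C(8,5) · C(8,0) · C(3,1) = 168; total = C(19,6) = 27132.
P = 168/27132 = 2/323 ≈ 0.0062.

2/323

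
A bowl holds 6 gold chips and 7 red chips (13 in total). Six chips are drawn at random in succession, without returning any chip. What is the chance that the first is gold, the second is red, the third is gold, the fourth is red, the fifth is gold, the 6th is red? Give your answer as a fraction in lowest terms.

Multiply the conditional probability of each draw in order, without replacement, so each draw removes one from its color and from the total.
P = (6/13) · (7/12) · (5/11) · (6/10) · (4/9) · (5/8) = 35/1716 ≈ 0.0204.

35/1716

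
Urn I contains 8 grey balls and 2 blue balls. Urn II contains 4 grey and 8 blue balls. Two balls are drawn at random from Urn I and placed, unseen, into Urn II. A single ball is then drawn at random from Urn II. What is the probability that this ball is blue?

Condition on how many of the transferred balls are blue (from Urn I: 2 blue of 10; then Urn II has 14 total).
  0 blue: C(2,0)C(8,2)/C(10,2) = 28/45; then P = 8/14
  1 blue: C(2,1)C(8,1)/C(10,2) = 16/45; then P = 9/14
  2 blue: C(2,2)C(8,0)/C(10,2) = 1/45; then P = 10/14
P(blue from Urn II) = 3/5 ≈ 0.6000.

3/5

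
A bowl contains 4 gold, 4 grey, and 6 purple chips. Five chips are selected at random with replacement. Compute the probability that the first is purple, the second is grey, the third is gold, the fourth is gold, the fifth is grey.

Multiply the conditional probability of each draw in order, with replacement (the composition resets each draw).
P = (6/14) · (4/14) · (4/14) · (4/14) · (4/14) = 48/16807 ≈ 0.0029.

48/16807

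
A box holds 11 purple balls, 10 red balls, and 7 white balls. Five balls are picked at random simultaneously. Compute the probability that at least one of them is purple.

253/270

Use the complement: P(at least one purple) = 1 − P(no purple).
P(none) = C(17,5)/C(28,5) = 6188/98280.
So P = 1 − 6188/98280 = 253/270 ≈ 0.9370.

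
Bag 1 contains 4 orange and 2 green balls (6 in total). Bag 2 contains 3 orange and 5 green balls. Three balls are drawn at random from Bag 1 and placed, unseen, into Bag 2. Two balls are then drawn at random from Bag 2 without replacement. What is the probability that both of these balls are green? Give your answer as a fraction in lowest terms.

76/275

Condition on how many of the transferred balls are green (from Bag 1: 2 green of 6; then Bag 2 has 11 total).
  0 green: C(2,0)C(4,3)/C(6,3) = 1/5; then P = C(5,2)/C(11,2) = 2/11
  1 green: C(2,1)C(4,2)/C(6,3) = 3/5; then P = C(6,2)/C(11,2) = 3/11
  2 green: C(2,2)C(4,1)/C(6,3) = 1/5; then P = C(7,2)/C(11,2) = 21/55
P(both green) = 76/275 ≈ 0.2764.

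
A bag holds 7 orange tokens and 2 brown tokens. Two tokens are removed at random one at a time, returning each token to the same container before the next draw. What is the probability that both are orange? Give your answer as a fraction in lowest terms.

49/81

Multiply the conditional probability of each draw in order, with replacement (the composition resets each draw).
P = (7/9) · (7/9) = 49/81 ≈ 0.6049.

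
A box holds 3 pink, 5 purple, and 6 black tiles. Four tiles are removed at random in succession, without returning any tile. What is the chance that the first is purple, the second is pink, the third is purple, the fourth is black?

15/1001

Multiply the conditional probability of each draw in order, without replacement, so each draw removes one from its color and from the total.
P = (5/14) · (3/13) · (4/12) · (6/11) = 15/1001 ≈ 0.0150.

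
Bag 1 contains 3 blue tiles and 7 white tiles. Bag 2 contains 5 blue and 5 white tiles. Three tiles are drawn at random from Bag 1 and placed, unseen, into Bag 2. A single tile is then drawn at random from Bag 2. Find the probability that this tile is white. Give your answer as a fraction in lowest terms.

71/130

Condition on how many of the transferred tiles are white (from Bag 1: 7 white of 10; then Bag 2 has 13 total).
  0 white: C(7,0)C(3,3)/C(10,3) = 1/120; then P = 5/13
  1 white: C(7,1)C(3,2)/C(10,3) = 7/40; then P = 6/13
  2 white: C(7,2)C(3,1)/C(10,3) = 21/40; then P = 7/13
  3 white: C(7,3)C(3,0)/C(10,3) = 7/24; then P = 8/13
P(white from Bag 2) = 71/130 ≈ 0.5462.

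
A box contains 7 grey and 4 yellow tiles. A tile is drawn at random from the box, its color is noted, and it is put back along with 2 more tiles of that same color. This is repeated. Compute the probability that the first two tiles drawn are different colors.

56/143

Either grey then yellow, or yellow then grey; after the first draw the total is 13.
P = (7/11)·(4/13) + (4/11)·(7/13) = 56/143 ≈ 0.3916.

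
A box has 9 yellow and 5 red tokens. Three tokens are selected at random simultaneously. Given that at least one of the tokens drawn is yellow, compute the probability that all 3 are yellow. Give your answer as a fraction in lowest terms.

P(all 3 yellow) = C(9,3)/C(14,3) = 3/13; P(at least one yellow) = 1 − C(5,3)/C(14,3) = 177/182.
Since 'all 3 yellow' ⊆ 'at least one yellow', P(all 3 | at least one) = 3/13 / 177/182 = 14/59 ≈ 0.2373.

14/59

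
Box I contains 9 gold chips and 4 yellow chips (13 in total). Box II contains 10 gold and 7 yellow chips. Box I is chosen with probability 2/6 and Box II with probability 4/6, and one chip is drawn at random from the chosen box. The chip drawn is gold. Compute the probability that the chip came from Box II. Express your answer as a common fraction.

260/413

P(gold | Box I) = 9/13; P(gold | Box II) = 10/17.
P(gold) = 1/3·9/13 + 2/3·10/17 = 413/663.
By Bayes' rule, P(Box II | gold) = 20/51 / 413/663 = 260/413 ≈ 0.6295.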